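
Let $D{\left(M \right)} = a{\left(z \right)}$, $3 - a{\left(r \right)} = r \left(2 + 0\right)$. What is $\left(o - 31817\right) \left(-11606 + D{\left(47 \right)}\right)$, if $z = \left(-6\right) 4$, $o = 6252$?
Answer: $295403575$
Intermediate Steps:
$z = -24$
$a{\left(r \right)} = 3 - 2 r$ ($a{\left(r \right)} = 3 - r \left(2 + 0\right) = 3 - r 2 = 3 - 2 r$)
$D{\left(M \right)} = 51$ ($D{\left(M \right)} = 3 - -48 = 3 + 48 = 51$)
$\left(o - 31817\right) \left(-11606 + D{\left(47 \right)}\right) = \left(6252 - 31817\right) \left(-11606 + 51\right) = \left(-25565\right) \left(-11555\right) = 295403575$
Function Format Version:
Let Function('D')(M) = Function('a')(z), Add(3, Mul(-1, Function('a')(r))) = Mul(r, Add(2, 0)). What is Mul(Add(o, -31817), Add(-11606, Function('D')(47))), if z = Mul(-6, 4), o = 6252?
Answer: 295403575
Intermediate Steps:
z = -24
Function('a')(r) = Add(3, Mul(-2, r)) (Function('a')(r) = Add(3, Mul(-1, Mul(r, Add(2, 0)))) = Add(3, Mul(-1, Mul(r, 2))) = Add(3, Mul(-1, Mul(2, r))) = Add(3, Mul(-2, r)))
Function('D')(M) = 51 (Function('D')(M) = Add(3, Mul(-2, -24)) = Add(3, 48) = 51)
Mul(Add(o, -31817), Add(-11606, Function('D')(47))) = Mul(Add(6252, -31817), Add(-11606, 51)) = Mul(-25565, -11555) = 295403575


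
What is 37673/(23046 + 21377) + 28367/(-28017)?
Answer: -204662800/1244599191 ≈ -0.16444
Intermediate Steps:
37673/(23046 + 21377) + 28367/(-28017) = 37673/44423 + 28367*(-1/28017) = 37673*(1/44423) - 28367/28017 = 37673/44423 - 28367/28017 = -204662800/1244599191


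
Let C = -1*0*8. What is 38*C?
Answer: 0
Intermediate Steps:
C = 0 (C = 0*8 = 0)
38*C = 38*0 = 0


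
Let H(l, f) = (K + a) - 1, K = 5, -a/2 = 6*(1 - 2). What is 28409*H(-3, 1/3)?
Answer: 454544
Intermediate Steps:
a = 12 (a = -12*(1 - 2) = -12*(-1) = -2*(-6) = 12)
H(l, f) = 16 (H(l, f) = (5 + 12) - 1 = 17 - 1 = 16)
28409*H(-3, 1/3) = 28409*16 = 454544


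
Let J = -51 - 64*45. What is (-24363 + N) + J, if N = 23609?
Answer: -3685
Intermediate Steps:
J = -2931 (J = -51 - 2880 = -2931)
(-24363 + N) + J = (-24363 + 23609) - 2931 = -754 - 2931 = -3685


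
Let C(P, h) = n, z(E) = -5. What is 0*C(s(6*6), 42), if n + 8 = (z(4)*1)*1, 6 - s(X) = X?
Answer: 0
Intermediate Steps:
s(X) = 6 - X
n = -13 (n = -8 - 5*1*1 = -8 - 5*1 = -8 - 5 = -13)
C(P, h) = -13
0*C(s(6*6), 42) = 0*(-13) = 0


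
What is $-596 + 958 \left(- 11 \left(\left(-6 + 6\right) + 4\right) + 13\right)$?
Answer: $-30294$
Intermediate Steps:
$-596 + 958 \left(- 11 \left(\left(-6 + 6\right) + 4\right) + 13\right) = -596 + 958 \left(- 11 \left(0 + 4\right) + 13\right) = -596 + 958 \left(\left(-11\right) 4 + 13\right) = -596 + 958 \left(-44 + 13\right) = -596 + 958 \left(-31\right) = -596 - 29698 = -30294$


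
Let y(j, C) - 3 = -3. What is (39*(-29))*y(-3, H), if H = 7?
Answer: 0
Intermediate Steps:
y(j, C) = 0 (y(j, C) = 3 - 3 = 0)
(39*(-29))*y(-3, H) = (39*(-29))*0 = -1131*0 = 0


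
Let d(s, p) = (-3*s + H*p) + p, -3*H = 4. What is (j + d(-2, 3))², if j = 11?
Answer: 256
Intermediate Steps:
H = -4/3 (H = -⅓*4 = -4/3 ≈ -1.3333)
d(s, p) = -3*s - p/3 (d(s, p) = (-3*s - 4*p/3) + p = -3*s - p/3)
(j + d(-2, 3))² = (11 + (-3*(-2) - ⅓*3))² = (11 + (6 - 1))² = (11 + 5)² = 16² = 256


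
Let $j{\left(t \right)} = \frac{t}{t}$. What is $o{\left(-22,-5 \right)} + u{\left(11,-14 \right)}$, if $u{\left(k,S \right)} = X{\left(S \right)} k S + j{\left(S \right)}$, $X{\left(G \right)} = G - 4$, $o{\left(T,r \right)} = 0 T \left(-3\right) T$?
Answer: $2773$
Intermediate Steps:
$j{\left(t \right)} = 1$
$o{\left(T,r \right)} = 0$ ($o{\left(T,r \right)} = 0 \left(-3\right) T = 0 T = 0$)
$X{\left(G \right)} = -4 + G$ ($X{\left(G \right)} = G - 4 = -4 + G$)
$u{\left(k,S \right)} = 1 + S k \left(-4 + S\right)$ ($u{\left(k,S \right)} = \left(-4 + S\right) k S + 1 = k \left(-4 + S\right) S + 1 = S k \left(-4 + S\right) + 1 = 1 + S k \left(-4 + S\right)$)
$o{\left(-22,-5 \right)} + u{\left(11,-14 \right)} = 0 - \left(-1 + 154 \left(-4 - 14\right)\right) = 0 - \left(-1 + 154 \left(-18\right)\right) = 0 + \left(1 + 2772\right) = 0 + 2773 = 2773$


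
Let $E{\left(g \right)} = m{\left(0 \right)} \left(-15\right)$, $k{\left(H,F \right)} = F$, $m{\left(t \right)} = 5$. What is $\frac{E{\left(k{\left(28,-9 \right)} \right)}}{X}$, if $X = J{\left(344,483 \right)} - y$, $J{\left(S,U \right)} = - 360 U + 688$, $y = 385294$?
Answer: $\frac{25}{186162} \approx 0.00013429$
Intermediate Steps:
$J{\left(S,U \right)} = 688 - 360 U$
$X = -558486$ ($X = \left(688 - 173880\right) - 385294 = -173192 - 385294 = -558486$)
$E{\left(g \right)} = -75$ ($E{\left(g \right)} = 5 \left(-15\right) = -75$)
$\frac{E{\left(k{\left(28,-9 \right)} \right)}}{X} = - \frac{75}{-558486} = \left(-75\right) \left(- \frac{1}{558486}\right) = \frac{25}{186162}$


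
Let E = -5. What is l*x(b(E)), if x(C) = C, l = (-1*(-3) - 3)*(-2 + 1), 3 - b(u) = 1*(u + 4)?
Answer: 0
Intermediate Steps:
b(u) = -1 - u (b(u) = 3 - (u + 4) = 3 - (4 + u) = 3 + (-4 - u) = -1 - u)
l = 0 (l = (3 - 3)*(-1) = 0*(-1) = 0)
l*x(b(E)) = 0*(-1 - 1*(-5)) = 0*(-1 + 5) = 0*4 = 0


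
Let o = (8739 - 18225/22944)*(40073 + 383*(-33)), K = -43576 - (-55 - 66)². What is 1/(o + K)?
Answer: 3824/916481703641 ≈ 4.1725e-9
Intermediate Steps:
K = -58217 (K = -43576 - 1*(-121)² = -43576 - 1*14641 = -43576 - 14641 = -58217)
o = 916704325449/3824 (o = (8739 - 18225*1/22944)*(40073 - 12639) = (8739 - 6075/7648)*27434 = (66829797/7648)*27434 = 916704325449/3824 ≈ 2.3972e+8)
1/(o + K) = 1/(916704325449/3824 - 58217) = 1/(916481703641/3824) = 3824/916481703641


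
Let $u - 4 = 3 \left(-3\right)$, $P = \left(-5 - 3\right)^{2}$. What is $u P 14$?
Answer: $-4480$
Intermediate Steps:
$P = 64$ ($P = \left(-5 - 3\right)^{2} = \left(-8\right)^{2} = 64$)
$u = -5$ ($u = 4 + 3 \left(-3\right) = 4 - 9 = -5$)
$u P 14 = \left(-5\right) 64 \cdot 14 = \left(-320\right) 14 = -4480$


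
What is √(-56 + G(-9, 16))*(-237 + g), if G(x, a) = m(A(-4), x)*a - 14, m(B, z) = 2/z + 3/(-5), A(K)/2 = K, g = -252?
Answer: -163*I*√18710/5 ≈ -4459.2*I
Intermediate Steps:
A(K) = 2*K
m(B, z) = -⅗ + 2/z (m(B, z) = 2/z + 3*(-⅕) = 2/z - ⅗ = -⅗ + 2/z)
G(x, a) = -14 + a*(-⅗ + 2/x) (G(x, a) = (-⅗ + 2/x)*a - 14 = a*(-⅗ + 2/x) - 14 = -14 + a*(-⅗ + 2/x))
√(-56 + G(-9, 16))*(-237 + g) = √(-56 + (-14 - ⅗*16 + 2*16/(-9)))*(-237 - 252) = √(-56 + (-14 - 48/5 + 2*16*(-⅑)))*(-489) = √(-56 + (-14 - 48/5 - 32/9))*(-489) = √(-56 - 1222/45)*(-489) = √(-3742/45)*(-489) = (I*√18710/15)*(-489) = -163*I*√18710/5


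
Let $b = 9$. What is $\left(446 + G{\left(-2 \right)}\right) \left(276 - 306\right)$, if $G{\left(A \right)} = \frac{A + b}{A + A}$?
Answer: $- \frac{26655}{2} \approx -13328.0$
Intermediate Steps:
$G{\left(A \right)} = \frac{9 + A}{2 A}$ ($G{\left(A \right)} = \frac{A + 9}{A + A} = \frac{9 + A}{2 A}$)
$\left(446 + G{\left(-2 \right)}\right) \left(276 - 306\right) = \left(446 + \frac{9 - 2}{2 \left(-2\right)}\right) \left(276 - 306\right) = \left(446 + \frac{1}{2} \left(- \frac{1}{2}\right) 7\right) \left(-30\right) = \left(446 - \frac{7}{4}\right) \left(-30\right) = \frac{1777}{4} \left(-30\right) = - \frac{26655}{2}$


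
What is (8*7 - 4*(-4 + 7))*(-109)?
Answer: -4796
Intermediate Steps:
(8*7 - 4*(-4 + 7))*(-109) = (56 - 4*3)*(-109) = (56 - 12)*(-109) = 44*(-109) = -4796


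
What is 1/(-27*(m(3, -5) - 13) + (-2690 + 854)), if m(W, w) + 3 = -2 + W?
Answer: -1/1431 ≈ -0.00069881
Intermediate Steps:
m(W, w) = -5 + W (m(W, w) = -3 + (-2 + W) = -5 + W)
1/(-27*(m(3, -5) - 13) + (-2690 + 854)) = 1/(-27*((-5 + 3) - 13) + (-2690 + 854)) = 1/(-27*(-2 - 13) - 1836) = 1/(-27*(-15) - 1836) = 1/(405 - 1836) = 1/(-1431) = -1/1431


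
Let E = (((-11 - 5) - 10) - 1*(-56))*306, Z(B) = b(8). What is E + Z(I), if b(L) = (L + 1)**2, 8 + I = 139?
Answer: 9261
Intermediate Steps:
I = 131 (I = -8 + 139 = 131)
b(L) = (1 + L)**2
Z(B) = 81 (Z(B) = (1 + 8)**2 = 9**2 = 81)
E = 9180 (E = ((-16 - 10) + 56)*306 = (-26 + 56)*306 = 30*306 = 9180)
E + Z(I) = 9180 + 81 = 9261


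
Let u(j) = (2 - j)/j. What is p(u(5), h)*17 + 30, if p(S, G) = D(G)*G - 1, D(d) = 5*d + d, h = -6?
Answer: 3685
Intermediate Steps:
D(d) = 6*d
u(j) = (2 - j)/j
p(S, G) = -1 + 6*G² (p(S, G) = (6*G)*G - 1 = 6*G² - 1 = -1 + 6*G²)
p(u(5), h)*17 + 30 = (-1 + 6*(-6)²)*17 + 30 = (-1 + 6*36)*17 + 30 = (-1 + 216)*17 + 30 = 215*17 + 30 = 3655 + 30 = 3685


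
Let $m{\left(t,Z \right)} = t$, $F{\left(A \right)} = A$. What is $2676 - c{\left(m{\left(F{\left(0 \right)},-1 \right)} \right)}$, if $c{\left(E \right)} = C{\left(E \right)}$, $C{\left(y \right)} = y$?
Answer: $2676$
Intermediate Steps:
$c{\left(E \right)} = E$
$2676 - c{\left(m{\left(F{\left(0 \right)},-1 \right)} \right)} = 2676 - 0 = 2676 + 0 = 2676$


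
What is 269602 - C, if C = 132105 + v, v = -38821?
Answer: 176318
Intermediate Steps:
C = 93284 (C = 132105 - 38821 = 93284)
269602 - C = 269602 - 1*93284 = 269602 - 93284 = 176318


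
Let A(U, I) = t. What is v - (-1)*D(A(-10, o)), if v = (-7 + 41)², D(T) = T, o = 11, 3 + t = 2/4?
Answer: 2307/2 ≈ 1153.5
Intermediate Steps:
t = -5/2 (t = -3 + 2/4 = -3 + 2*(¼) = -3 + ½ = -5/2 ≈ -2.5000)
A(U, I) = -5/2
v = 1156 (v = 34² = 1156)
v - (-1)*D(A(-10, o)) = 1156 - (-1)*(-5)/2 = 1156 - 1*5/2 = 1156 - 5/2 = 2307/2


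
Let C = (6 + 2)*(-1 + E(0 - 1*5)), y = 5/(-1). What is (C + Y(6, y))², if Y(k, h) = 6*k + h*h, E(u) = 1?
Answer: 3721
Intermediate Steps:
y = -5 (y = 5*(-1) = -5)
Y(k, h) = h² + 6*k (Y(k, h) = 6*k + h² = h² + 6*k)
C = 0 (C = (6 + 2)*(-1 + 1) = 8*0 = 0)
(C + Y(6, y))² = (0 + ((-5)² + 6*6))² = (0 + (25 + 36))² = (0 + 61)² = 61² = 3721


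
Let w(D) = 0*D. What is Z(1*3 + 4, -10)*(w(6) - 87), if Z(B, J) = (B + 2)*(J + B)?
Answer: 2349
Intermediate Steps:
w(D) = 0
Z(B, J) = (2 + B)*(B + J)
Z(1*3 + 4, -10)*(w(6) - 87) = ((1*3 + 4)² + 2*(1*3 + 4) + 2*(-10) + (1*3 + 4)*(-10))*(0 - 87) = ((3 + 4)² + 2*(3 + 4) - 20 + (3 + 4)*(-10))*(-87) = (7² + 2*7 - 20 + 7*(-10))*(-87) = (49 + 14 - 20 - 70)*(-87) = -27*(-87) = 2349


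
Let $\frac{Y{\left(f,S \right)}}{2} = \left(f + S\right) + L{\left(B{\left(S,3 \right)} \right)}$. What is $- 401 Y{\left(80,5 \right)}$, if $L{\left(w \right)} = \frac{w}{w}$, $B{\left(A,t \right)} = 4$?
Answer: $-68972$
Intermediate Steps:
$L{\left(w \right)} = 1$
$Y{\left(f,S \right)} = 2 + 2 S + 2 f$ ($Y{\left(f,S \right)} = 2 \left(\left(f + S\right) + 1\right) = 2 \left(\left(S + f\right) + 1\right) = 2 \left(1 + S + f\right) = 2 + 2 S + 2 f$)
$- 401 Y{\left(80,5 \right)} = - 401 \left(2 + 2 \cdot 5 + 2 \cdot 80\right) = - 401 \left(2 + 10 + 160\right) = \left(-401\right) 172 = -68972$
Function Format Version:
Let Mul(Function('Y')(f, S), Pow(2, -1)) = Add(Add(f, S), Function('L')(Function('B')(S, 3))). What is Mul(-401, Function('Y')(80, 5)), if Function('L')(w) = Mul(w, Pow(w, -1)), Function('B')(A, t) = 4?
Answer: -68972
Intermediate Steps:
Function('L')(w) = 1
Function('Y')(f, S) = Add(2, Mul(2, S), Mul(2, f)) (Function('Y')(f, S) = Mul(2, Add(Add(f, S), 1)) = Mul(2, Add(Add(S, f), 1)) = Mul(2, Add(1, S, f)) = Add(2, Mul(2, S), Mul(2, f)))
Mul(-401, Function('Y')(80, 5)) = Mul(-401, Add(2, Mul(2, 5), Mul(2, 80))) = Mul(-401, Add(2, 10, 160)) = Mul(-401, 172) = -68972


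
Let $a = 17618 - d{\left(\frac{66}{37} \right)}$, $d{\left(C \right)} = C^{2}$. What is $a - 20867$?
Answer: $- \frac{4452237}{1369} \approx -3252.2$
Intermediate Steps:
$a = \frac{24114686}{1369}$ ($a = 17618 - \left(\frac{66}{37}\right)^{2} = 17618 - \frac{4356}{1369} = \frac{24114686}{1369} \approx 17615.0$)
$a - 20867 = \frac{24114686}{1369} - 20867 = - \frac{4452237}{1369}$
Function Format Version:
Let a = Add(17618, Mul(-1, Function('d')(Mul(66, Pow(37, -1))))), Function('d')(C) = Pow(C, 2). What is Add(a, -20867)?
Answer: Rational(-4452237, 1369) ≈ -3252.2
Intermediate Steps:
a = Rational(24114686, 1369) (a = Add(17618, Mul(-1, Pow(Mul(66, Pow(37, -1)), 2))) = Add(17618, Mul(-1, Pow(Mul(66, Rational(1, 37)), 2))) = Add(17618, Mul(-1, Pow(Rational(66, 37), 2))) = Add(17618, Mul(-1, Rational(4356, 1369))) = Add(17618, Rational(-4356, 1369)) = Rational(24114686, 1369) ≈ 17615.)
Add(a, -20867) = Add(Rational(24114686, 1369), -20867) = Rational(-4452237, 1369)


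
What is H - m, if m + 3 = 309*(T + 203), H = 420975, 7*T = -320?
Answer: 2606637/7 ≈ 3.7238e+5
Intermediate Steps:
T = -320/7 (T = (⅐)*(-320) = -320/7 ≈ -45.714)
m = 340188/7 (m = -3 + 309*(-320/7 + 203) = -3 + 309*(1101/7) = -3 + 340209/7 = 340188/7 ≈ 48598.)
H - m = 420975 - 1*340188/7 = 420975 - 340188/7 = 2606637/7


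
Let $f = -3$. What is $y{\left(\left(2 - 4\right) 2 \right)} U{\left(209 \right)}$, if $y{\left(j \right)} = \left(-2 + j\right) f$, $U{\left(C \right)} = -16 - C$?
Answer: $-4050$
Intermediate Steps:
$y{\left(j \right)} = 6 - 3 j$ ($y{\left(j \right)} = \left(-2 + j\right) \left(-3\right) = 6 - 3 j$)
$y{\left(\left(2 - 4\right) 2 \right)} U{\left(209 \right)} = \left(6 - 3 \left(2 - 4\right) 2\right) \left(-16 - 209\right) = \left(6 - 3 \left(\left(-2\right) 2\right)\right) \left(-16 - 209\right) = \left(6 - -12\right) \left(-225\right) = \left(6 + 12\right) \left(-225\right) = 18 \left(-225\right) = -4050$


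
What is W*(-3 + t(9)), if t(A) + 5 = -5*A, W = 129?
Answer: -6837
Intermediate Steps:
t(A) = -5 - 5*A
W*(-3 + t(9)) = 129*(-3 + (-5 - 5*9)) = 129*(-3 + (-5 - 45)) = 129*(-3 - 50) = 129*(-53) = -6837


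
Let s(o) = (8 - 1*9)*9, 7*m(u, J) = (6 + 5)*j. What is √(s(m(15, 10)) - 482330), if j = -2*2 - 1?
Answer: I*√482339 ≈ 694.51*I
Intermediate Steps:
j = -5 (j = -4 - 1 = -5)
m(u, J) = -55/7 (m(u, J) = ((6 + 5)*(-5))/7 = (11*(-5))/7 = (⅐)*(-55) = -55/7)
s(o) = -9 (s(o) = (8 - 9)*9 = -1*9 = -9)
√(s(m(15, 10)) - 482330) = √(-9 - 482330) = √(-482339) = I*√482339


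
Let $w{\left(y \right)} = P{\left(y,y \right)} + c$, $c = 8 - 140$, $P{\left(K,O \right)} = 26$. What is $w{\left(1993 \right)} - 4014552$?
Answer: $-4014658$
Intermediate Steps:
$c = -132$ ($c = 8 - 140 = -132$)
$w{\left(y \right)} = -106$ ($w{\left(y \right)} = 26 - 132 = -106$)
$w{\left(1993 \right)} - 4014552 = -106 - 4014552 = -4014658$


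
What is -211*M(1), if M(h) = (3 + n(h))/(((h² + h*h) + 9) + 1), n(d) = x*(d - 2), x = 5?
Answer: 211/6 ≈ 35.167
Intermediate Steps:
n(d) = -10 + 5*d (n(d) = 5*(d - 2) = 5*(-2 + d) = -10 + 5*d)
M(h) = (-7 + 5*h)/(10 + 2*h²) (M(h) = (3 + (-10 + 5*h))/(((h² + h*h) + 9) + 1) = (-7 + 5*h)/(((h² + h²) + 9) + 1) = (-7 + 5*h)/((2*h² + 9) + 1) = (-7 + 5*h)/((9 + 2*h²) + 1) = (-7 + 5*h)/(10 + 2*h²))
-211*M(1) = -211*(-7 + 5*1)/(2*(5 + 1²)) = -211*(-7 + 5)/(2*(5 + 1)) = -211*(-2)/(2*6) = -211*(-⅙) = 211/6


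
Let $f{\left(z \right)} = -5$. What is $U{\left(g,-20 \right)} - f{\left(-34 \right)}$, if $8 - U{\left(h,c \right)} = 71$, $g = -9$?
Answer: $-58$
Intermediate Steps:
$U{\left(h,c \right)} = -63$ ($U{\left(h,c \right)} = 8 - 71 = -63$)
$U{\left(g,-20 \right)} - f{\left(-34 \right)} = -63 - -5 = -63 + 5 = -58$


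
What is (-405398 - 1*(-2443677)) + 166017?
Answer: 2204296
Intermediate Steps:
(-405398 - 1*(-2443677)) + 166017 = (-405398 + 2443677) + 166017 = 2038279 + 166017 = 2204296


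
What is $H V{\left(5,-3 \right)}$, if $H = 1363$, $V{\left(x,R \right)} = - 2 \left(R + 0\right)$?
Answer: $8178$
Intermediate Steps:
$V{\left(x,R \right)} = - 2 R$
$H V{\left(5,-3 \right)} = 1363 \left(\left(-2\right) \left(-3\right)\right) = 1363 \cdot 6 = 8178$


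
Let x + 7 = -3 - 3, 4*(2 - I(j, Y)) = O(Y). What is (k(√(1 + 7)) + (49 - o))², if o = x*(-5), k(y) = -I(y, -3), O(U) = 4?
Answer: 289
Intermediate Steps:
I(j, Y) = 1 (I(j, Y) = 2 - ¼*4 = 2 - 1 = 1)
x = -13 (x = -7 + (-3 - 3) = -7 - 6 = -13)
k(y) = -1 (k(y) = -1*1 = -1)
o = 65 (o = -13*(-5) = 65)
(k(√(1 + 7)) + (49 - o))² = (-1 + (49 - 1*65))² = (-1 + (49 - 65))² = (-1 - 16)² = (-17)² = 289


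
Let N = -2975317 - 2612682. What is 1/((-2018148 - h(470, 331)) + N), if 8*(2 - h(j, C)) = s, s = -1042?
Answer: -4/30425117 ≈ -1.3147e-7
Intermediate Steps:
h(j, C) = 529/4 (h(j, C) = 2 - ⅛*(-1042) = 2 + 521/4 = 529/4)
N = -5587999
1/((-2018148 - h(470, 331)) + N) = 1/((-2018148 - 1*529/4) - 5587999) = 1/((-2018148 - 529/4) - 5587999) = 1/(-8073121/4 - 5587999) = 1/(-30425117/4) = -4/30425117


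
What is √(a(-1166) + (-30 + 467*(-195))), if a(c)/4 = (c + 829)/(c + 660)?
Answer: 13*I*√34501357/253 ≈ 301.81*I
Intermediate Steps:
a(c) = 4*(829 + c)/(660 + c) (a(c) = 4*((c + 829)/(c + 660)) = 4*((829 + c)/(660 + c)) = 4*(829 + c)/(660 + c))
√(a(-1166) + (-30 + 467*(-195))) = √(4*(829 - 1166)/(660 - 1166) + (-30 + 467*(-195))) = √(4*(-337)/(-506) + (-30 - 91065)) = √(4*(-1/506)*(-337) - 91095) = √(674/253 - 91095) = √(-23046361/253) = 13*I*√34501357/253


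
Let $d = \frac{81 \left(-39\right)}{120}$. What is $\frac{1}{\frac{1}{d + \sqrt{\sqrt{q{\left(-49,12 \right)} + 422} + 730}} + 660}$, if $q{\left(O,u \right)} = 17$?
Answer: $\frac{1}{660 - \frac{1}{\frac{1053}{40} - \sqrt{730 + \sqrt{439}}}} \approx 0.001513$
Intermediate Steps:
$d = - \frac{1053}{40}$ ($d = \left(-3159\right) \frac{1}{120} = - \frac{1053}{40} \approx -26.325$)
$\frac{1}{\frac{1}{d + \sqrt{\sqrt{q{\left(-49,12 \right)} + 422} + 730}} + 660} = \frac{1}{\frac{1}{- \frac{1053}{40} + \sqrt{\sqrt{17 + 422} + 730}} + 660} = \frac{1}{\frac{1}{- \frac{1053}{40} + \sqrt{\sqrt{439} + 730}} + 660} = \frac{1}{\frac{1}{- \frac{1053}{40} + \sqrt{730 + \sqrt{439}}} + 660} = \frac{1}{660 + \frac{1}{- \frac{1053}{40} + \sqrt{730 + \sqrt{439}}}}$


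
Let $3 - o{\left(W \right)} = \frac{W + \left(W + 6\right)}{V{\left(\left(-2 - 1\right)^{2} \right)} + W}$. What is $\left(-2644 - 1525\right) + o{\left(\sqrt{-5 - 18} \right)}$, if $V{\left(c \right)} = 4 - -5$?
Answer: $\frac{4 \left(- 1042 \sqrt{23} + 9375 i\right)}{\sqrt{23} - 9 i} \approx -4167.0 - 0.55337 i$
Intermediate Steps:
$V{\left(c \right)} = 9$ ($V{\left(c \right)} = 4 + 5 = 9$)
$o{\left(W \right)} = 3 - \frac{6 + 2 W}{9 + W}$ ($o{\left(W \right)} = 3 - \frac{W + \left(W + 6\right)}{9 + W} = 3 - \frac{W + \left(6 + W\right)}{9 + W} = 3 - \frac{6 + 2 W}{9 + W}$)
$\left(-2644 - 1525\right) + o{\left(\sqrt{-5 - 18} \right)} = \left(-2644 - 1525\right) + \frac{21 + \sqrt{-5 - 18}}{9 + \sqrt{-5 - 18}} = -4169 + \frac{21 + \sqrt{-23}}{9 + \sqrt{-23}} = -4169 + \frac{21 + i \sqrt{23}}{9 + i \sqrt{23}}$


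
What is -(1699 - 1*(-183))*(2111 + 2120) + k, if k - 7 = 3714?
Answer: -7959021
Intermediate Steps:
k = 3721 (k = 7 + 3714 = 3721)
-(1699 - 1*(-183))*(2111 + 2120) + k = -(1699 - 1*(-183))*(2111 + 2120) + 3721 = -(1699 + 183)*4231 + 3721 = -1882*4231 + 3721 = -1*7962742 + 3721 = -7962742 + 3721 = -7959021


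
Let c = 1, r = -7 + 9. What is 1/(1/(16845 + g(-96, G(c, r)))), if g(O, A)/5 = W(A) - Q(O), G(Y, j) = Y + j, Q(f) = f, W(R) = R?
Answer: 17340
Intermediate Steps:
r = 2
g(O, A) = -5*O + 5*A (g(O, A) = 5*(A - O) = -5*O + 5*A)
1/(1/(16845 + g(-96, G(c, r)))) = 1/(1/(16845 + (-5*(-96) + 5*(1 + 2)))) = 1/(1/(16845 + (480 + 5*3))) = 1/(1/(16845 + (480 + 15))) = 1/(1/(16845 + 495)) = 1/(1/17340) = 17340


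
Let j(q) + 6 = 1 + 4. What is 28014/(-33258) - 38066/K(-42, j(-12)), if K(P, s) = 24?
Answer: -4589389/2892 ≈ -1586.9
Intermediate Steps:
j(q) = -1 (j(q) = -6 + (1 + 4) = -6 + 5 = -1)
28014/(-33258) - 38066/K(-42, j(-12)) = 28014/(-33258) - 38066/24 = 28014*(-1/33258) - 38066*1/24 = -203/241 - 19033/12 = -4589389/2892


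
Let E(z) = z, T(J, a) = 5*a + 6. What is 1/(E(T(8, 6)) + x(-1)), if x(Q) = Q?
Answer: 1/35 ≈ 0.028571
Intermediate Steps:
T(J, a) = 6 + 5*a
1/(E(T(8, 6)) + x(-1)) = 1/((6 + 5*6) - 1) = 1/((6 + 30) - 1) = 1/(36 - 1) = 1/35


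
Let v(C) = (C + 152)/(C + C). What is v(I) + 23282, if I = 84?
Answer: 977903/42 ≈ 23283.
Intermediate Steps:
v(C) = (152 + C)/(2*C) (v(C) = (152 + C)/((2*C)) = (152 + C)*(1/(2*C)) = (152 + C)/(2*C))
v(I) + 23282 = (½)*(152 + 84)/84 + 23282 = (½)*(1/84)*236 + 23282 = 59/42 + 23282 = 977903/42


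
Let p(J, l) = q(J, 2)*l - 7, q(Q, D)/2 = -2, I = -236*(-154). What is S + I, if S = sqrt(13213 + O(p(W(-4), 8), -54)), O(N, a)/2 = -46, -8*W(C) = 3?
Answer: 36344 + sqrt(13121) ≈ 36459.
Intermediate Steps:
I = 36344
q(Q, D) = -4 (q(Q, D) = 2*(-2) = -4)
W(C) = -3/8 (W(C) = -1/8*3 = -3/8)
p(J, l) = -7 - 4*l (p(J, l) = -4*l - 7 = -7 - 4*l)
O(N, a) = -92 (O(N, a) = 2*(-46) = -92)
S = sqrt(13121) (S = sqrt(13213 - 92) = sqrt(13121) ≈ 114.55)
S + I = sqrt(13121) + 36344 = 36344 + sqrt(13121)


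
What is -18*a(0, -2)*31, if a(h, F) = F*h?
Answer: 0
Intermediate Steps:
-18*a(0, -2)*31 = -(-36)*0*31 = -18*0*31 = 0*31 = 0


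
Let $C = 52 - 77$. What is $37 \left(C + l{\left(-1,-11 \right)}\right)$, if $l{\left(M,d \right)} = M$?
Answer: $-962$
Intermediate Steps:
$C = -25$
$37 \left(C + l{\left(-1,-11 \right)}\right) = 37 \left(-25 - 1\right) = 37 \left(-26\right) = -962$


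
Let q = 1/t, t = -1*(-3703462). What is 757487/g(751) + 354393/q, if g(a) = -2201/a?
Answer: 2888770130981029/2201 ≈ 1.3125e+12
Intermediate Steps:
t = 3703462
q = 1/3703462 ≈ 2.7002e-7
757487/g(751) + 354393/q = 757487/((-2201/751)) + 354393/(1/3703462) = 757487/((-2201*1/751)) + 354393*3703462 = 757487/(-2201/751) + 1312481008566 = 757487*(-751/2201) + 1312481008566 = -568872737/2201 + 1312481008566 = 2888770130981029/2201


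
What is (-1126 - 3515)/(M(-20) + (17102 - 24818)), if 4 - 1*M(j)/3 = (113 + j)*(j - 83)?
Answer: -1547/7011 ≈ -0.22065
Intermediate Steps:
M(j) = 12 - 3*(-83 + j)*(113 + j) (M(j) = 12 - 3*(113 + j)*(j - 83) = 12 - 3*(113 + j)*(-83 + j) = 12 - 3*(-83 + j)*(113 + j))
(-1126 - 3515)/(M(-20) + (17102 - 24818)) = (-1126 - 3515)/((28149 - 90*(-20) - 3*(-20)**2) + (17102 - 24818)) = -4641/((28149 + 1800 - 3*400) - 7716) = -4641/((28149 + 1800 - 1200) - 7716) = -4641/(28749 - 7716) = -4641/21033 = -4641*1/21033 = -1547/7011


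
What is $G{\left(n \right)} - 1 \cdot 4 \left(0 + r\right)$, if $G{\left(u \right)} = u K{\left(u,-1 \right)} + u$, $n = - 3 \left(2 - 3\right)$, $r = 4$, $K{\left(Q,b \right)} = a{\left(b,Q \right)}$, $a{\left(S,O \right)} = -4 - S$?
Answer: $-22$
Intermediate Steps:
$K{\left(Q,b \right)} = -4 - b$
$n = 3$ ($n = \left(-3\right) \left(-1\right) = 3$)
$G{\left(u \right)} = - 2 u$ ($G{\left(u \right)} = u \left(-4 - -1\right) + u = u \left(-4 + 1\right) + u = u \left(-3\right) + u = - 3 u + u = - 2 u$)
$G{\left(n \right)} - 1 \cdot 4 \left(0 + r\right) = \left(-2\right) 3 - 1 \cdot 4 \left(0 + 4\right) = -6 - 4 \cdot 4 = -6 - 16 = -22$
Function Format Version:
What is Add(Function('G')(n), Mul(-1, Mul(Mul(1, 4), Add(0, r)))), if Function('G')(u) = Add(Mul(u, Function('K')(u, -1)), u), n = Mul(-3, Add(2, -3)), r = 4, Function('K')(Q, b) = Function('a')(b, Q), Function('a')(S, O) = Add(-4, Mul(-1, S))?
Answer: -22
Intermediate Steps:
Function('K')(Q, b) = Add(-4, Mul(-1, b))
n = 3 (n = Mul(-3, -1) = 3)
Function('G')(u) = Mul(-2, u) (Function('G')(u) = Add(Mul(u, Add(-4, Mul(-1, -1))), u) = Add(Mul(u, Add(-4, 1)), u) = Add(Mul(u, -3), u) = Add(Mul(-3, u), u) = Mul(-2, u))
Add(Function('G')(n), Mul(-1, Mul(Mul(1, 4), Add(0, r)))) = Add(Mul(-2, 3), Mul(-1, Mul(Mul(1, 4), Add(0, 4)))) = Add(-6, Mul(-1, Mul(4, 4))) = Add(-6, Mul(-1, 16)) = Add(-6, -16) = -22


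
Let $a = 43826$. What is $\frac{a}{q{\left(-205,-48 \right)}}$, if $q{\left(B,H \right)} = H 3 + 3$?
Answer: $- \frac{43826}{141} \approx -310.82$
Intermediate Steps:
$q{\left(B,H \right)} = 3 + 3 H$ ($q{\left(B,H \right)} = 3 H + 3 = 3 + 3 H$)
$\frac{a}{q{\left(-205,-48 \right)}} = \frac{43826}{3 + 3 \left(-48\right)} = \frac{43826}{3 - 144} = \frac{43826}{-141} = 43826 \left(- \frac{1}{141}\right) = - \frac{43826}{141}$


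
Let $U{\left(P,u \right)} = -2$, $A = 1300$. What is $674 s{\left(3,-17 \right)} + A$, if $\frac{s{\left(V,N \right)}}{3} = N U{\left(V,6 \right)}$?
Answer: $70048$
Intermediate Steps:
$s{\left(V,N \right)} = - 6 N$ ($s{\left(V,N \right)} = 3 N \left(-2\right) = 3 \left(- 2 N\right) = - 6 N$)
$674 s{\left(3,-17 \right)} + A = 674 \left(\left(-6\right) \left(-17\right)\right) + 1300 = 674 \cdot 102 + 1300 = 68748 + 1300 = 70048$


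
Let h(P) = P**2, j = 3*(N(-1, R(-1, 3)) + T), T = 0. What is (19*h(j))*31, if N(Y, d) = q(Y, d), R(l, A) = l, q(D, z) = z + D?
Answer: 21204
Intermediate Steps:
q(D, z) = D + z
N(Y, d) = Y + d
j = -6 (j = 3*((-1 - 1) + 0) = 3*(-2 + 0) = 3*(-2) = -6)
(19*h(j))*31 = (19*(-6)**2)*31 = (19*36)*31 = 684*31 = 21204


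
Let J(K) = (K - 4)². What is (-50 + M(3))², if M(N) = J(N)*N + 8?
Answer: 1521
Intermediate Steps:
J(K) = (-4 + K)²
M(N) = 8 + N*(-4 + N)² (M(N) = (-4 + N)²*N + 8 = N*(-4 + N)² + 8 = 8 + N*(-4 + N)²)
(-50 + M(3))² = (-50 + (8 + 3*(-4 + 3)²))² = (-50 + (8 + 3*(-1)²))² = (-50 + (8 + 3*1))² = (-50 + (8 + 3))² = (-50 + 11)² = (-39)² = 1521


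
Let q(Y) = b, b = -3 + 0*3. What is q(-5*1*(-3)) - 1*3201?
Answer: -3204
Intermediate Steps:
b = -3 (b = -3 + 0 = -3)
q(Y) = -3
q(-5*1*(-3)) - 1*3201 = -3 - 1*3201 = -3 - 3201 = -3204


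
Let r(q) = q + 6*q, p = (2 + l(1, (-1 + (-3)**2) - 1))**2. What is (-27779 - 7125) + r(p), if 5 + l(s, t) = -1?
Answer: -34792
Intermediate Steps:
l(s, t) = -6 (l(s, t) = -5 - 1 = -6)
p = 16 (p = (2 - 6)**2 = (-4)**2 = 16)
r(q) = 7*q
(-27779 - 7125) + r(p) = (-27779 - 7125) + 7*16 = -34904 + 112 = -34792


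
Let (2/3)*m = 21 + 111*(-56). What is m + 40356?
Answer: 62127/2 ≈ 31064.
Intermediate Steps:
m = -18585/2 (m = 3*(21 + 111*(-56))/2 = 3*(21 - 6216)/2 = (3/2)*(-6195) = -18585/2 ≈ -9292.5)
m + 40356 = -18585/2 + 40356 = 62127/2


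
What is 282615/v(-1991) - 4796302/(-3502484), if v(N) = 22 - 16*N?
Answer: 47614626284/4652174373 ≈ 10.235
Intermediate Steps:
282615/v(-1991) - 4796302/(-3502484) = 282615/(22 - 16*(-1991)) - 4796302/(-3502484) = 282615/(22 + 31856) - 4796302*(-1/3502484) = 282615/31878 + 2398151/1751242 = 282615*(1/31878) + 2398151/1751242 = 94205/10626 + 2398151/1751242 = 47614626284/4652174373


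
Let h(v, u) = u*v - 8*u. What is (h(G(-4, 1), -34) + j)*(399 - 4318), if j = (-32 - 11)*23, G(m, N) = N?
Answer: 2943169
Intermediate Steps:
h(v, u) = -8*u + u*v
j = -989 (j = -43*23 = -989)
(h(G(-4, 1), -34) + j)*(399 - 4318) = (-34*(-8 + 1) - 989)*(399 - 4318) = (-34*(-7) - 989)*(-3919) = (238 - 989)*(-3919) = -751*(-3919) = 2943169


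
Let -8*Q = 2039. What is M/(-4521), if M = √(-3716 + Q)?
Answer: -I*√63534/18084 ≈ -0.013938*I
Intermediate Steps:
Q = -2039/8 (Q = -⅛*2039 = -2039/8 ≈ -254.88)
M = I*√63534/4 (M = √(-3716 - 2039/8) = √(-31767/8) = I*√63534/4 ≈ 63.015*I)
M/(-4521) = (I*√63534/4)/(-4521) = (I*√63534/4)*(-1/4521) = -I*√63534/18084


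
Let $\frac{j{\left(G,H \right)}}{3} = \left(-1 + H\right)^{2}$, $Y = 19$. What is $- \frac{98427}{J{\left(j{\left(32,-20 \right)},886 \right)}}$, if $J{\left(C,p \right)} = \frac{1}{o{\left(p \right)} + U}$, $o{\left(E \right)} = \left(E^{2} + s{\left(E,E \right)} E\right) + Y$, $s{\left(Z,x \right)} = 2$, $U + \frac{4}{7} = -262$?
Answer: $-77415239931$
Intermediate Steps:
$U = - \frac{1838}{7}$ ($U = - \frac{4}{7} - 262 = - \frac{1838}{7} \approx -262.57$)
$j{\left(G,H \right)} = 3 \left(-1 + H\right)^{2}$
$o{\left(E \right)} = 19 + E^{2} + 2 E$ ($o{\left(E \right)} = \left(E^{2} + 2 E\right) + 19 = 19 + E^{2} + 2 E$)
$J{\left(C,p \right)} = \frac{1}{- \frac{1705}{7} + p^{2} + 2 p}$ ($J{\left(C,p \right)} = \frac{1}{\left(19 + p^{2} + 2 p\right) - \frac{1838}{7}} = \frac{1}{- \frac{1705}{7} + p^{2} + 2 p}$)
$- \frac{98427}{J{\left(j{\left(32,-20 \right)},886 \right)}} = - \frac{98427}{7 \frac{1}{-1705 + 7 \cdot 886^{2} + 14 \cdot 886}} = - \frac{98427}{7 \frac{1}{-1705 + 7 \cdot 784996 + 12404}} = - \frac{98427}{7 \frac{1}{-1705 + 5494972 + 12404}} = - \frac{98427}{7 \cdot \frac{1}{5505671}} = - \frac{98427}{\frac{7}{5505671}} = \left(-98427\right) \frac{5505671}{7} = -77415239931$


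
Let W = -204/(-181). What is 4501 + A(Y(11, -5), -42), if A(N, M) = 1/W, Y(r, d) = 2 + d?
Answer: 918385/204 ≈ 4501.9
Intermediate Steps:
W = 204/181 (W = -204*(-1/181) = 204/181 ≈ 1.1271)
A(N, M) = 181/204 (A(N, M) = 1/(204/181) = 181/204)
4501 + A(Y(11, -5), -42) = 4501 + 181/204 = 918385/204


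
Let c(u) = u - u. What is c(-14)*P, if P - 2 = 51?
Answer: 0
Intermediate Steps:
c(u) = 0
P = 53 (P = 2 + 51 = 53)
c(-14)*P = 0*53 = 0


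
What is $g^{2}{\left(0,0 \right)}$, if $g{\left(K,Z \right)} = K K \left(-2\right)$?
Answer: $0$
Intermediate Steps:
$g{\left(K,Z \right)} = - 2 K^{2}$ ($g{\left(K,Z \right)} = K \left(- 2 K\right) = - 2 K^{2}$)
$g^{2}{\left(0,0 \right)} = \left(- 2 \cdot 0^{2}\right)^{2} = \left(\left(-2\right) 0\right)^{2} = 0^{2} = 0$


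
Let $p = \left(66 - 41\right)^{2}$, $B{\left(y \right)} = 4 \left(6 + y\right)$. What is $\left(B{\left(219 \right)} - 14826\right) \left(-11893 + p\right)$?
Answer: $156918168$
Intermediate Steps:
$B{\left(y \right)} = 24 + 4 y$
$p = 625$ ($p = 25^{2} = 625$)
$\left(B{\left(219 \right)} - 14826\right) \left(-11893 + p\right) = \left(\left(24 + 4 \cdot 219\right) - 14826\right) \left(-11893 + 625\right) = \left(\left(24 + 876\right) - 14826\right) \left(-11268\right) = \left(900 - 14826\right) \left(-11268\right) = \left(-13926\right) \left(-11268\right) = 156918168$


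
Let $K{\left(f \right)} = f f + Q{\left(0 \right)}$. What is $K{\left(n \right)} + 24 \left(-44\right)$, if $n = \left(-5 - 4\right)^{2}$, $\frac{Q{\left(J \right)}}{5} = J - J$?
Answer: $5505$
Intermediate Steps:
$Q{\left(J \right)} = 0$ ($Q{\left(J \right)} = 5 \left(J - J\right) = 5 \cdot 0 = 0$)
$n = 81$ ($n = \left(-9\right)^{2} = 81$)
$K{\left(f \right)} = f^{2}$ ($K{\left(f \right)} = f f + 0 = f^{2} + 0 = f^{2}$)
$K{\left(n \right)} + 24 \left(-44\right) = 81^{2} + 24 \left(-44\right) = 6561 - 1056 = 5505$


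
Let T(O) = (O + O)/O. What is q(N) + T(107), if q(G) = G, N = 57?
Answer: 59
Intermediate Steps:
T(O) = 2 (T(O) = (2*O)/O = 2)
q(N) + T(107) = 57 + 2 = 59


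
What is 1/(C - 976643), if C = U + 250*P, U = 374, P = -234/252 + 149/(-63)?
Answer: -63/61556822 ≈ -1.0234e-6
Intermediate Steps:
P = -415/126 (P = -234*1/252 + 149*(-1/63) = -13/14 - 149/63 = -415/126 ≈ -3.2937)
C = -28313/63 (C = 374 + 250*(-415/126) = 374 - 51875/63 = -28313/63 ≈ -449.41)
1/(C - 976643) = 1/(-28313/63 - 976643) = 1/(-61556822/63) = -63/61556822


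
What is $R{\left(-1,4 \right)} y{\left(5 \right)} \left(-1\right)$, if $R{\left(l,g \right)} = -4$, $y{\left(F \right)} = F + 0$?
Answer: $20$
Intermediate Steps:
$y{\left(F \right)} = F$
$R{\left(-1,4 \right)} y{\left(5 \right)} \left(-1\right) = \left(-4\right) 5 \left(-1\right) = \left(-20\right) \left(-1\right) = 20$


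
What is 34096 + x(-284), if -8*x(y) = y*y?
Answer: 24014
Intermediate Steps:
x(y) = -y²/8 (x(y) = -y*y/8 = -y²/8)
34096 + x(-284) = 34096 - ⅛*(-284)² = 34096 - ⅛*80656 = 34096 - 10082 = 24014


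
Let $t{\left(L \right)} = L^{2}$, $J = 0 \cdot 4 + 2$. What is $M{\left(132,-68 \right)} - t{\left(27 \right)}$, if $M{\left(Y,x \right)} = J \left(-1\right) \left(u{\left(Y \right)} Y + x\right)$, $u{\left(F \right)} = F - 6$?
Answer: $-33857$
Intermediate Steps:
$u{\left(F \right)} = -6 + F$ ($u{\left(F \right)} = F - 6 = -6 + F$)
$J = 2$ ($J = 0 + 2 = 2$)
$M{\left(Y,x \right)} = - 2 x - 2 Y \left(-6 + Y\right)$ ($M{\left(Y,x \right)} = 2 \left(-1\right) \left(\left(-6 + Y\right) Y + x\right) = - 2 \left(Y \left(-6 + Y\right) + x\right) = - 2 \left(x + Y \left(-6 + Y\right)\right) = - 2 x - 2 Y \left(-6 + Y\right)$)
$M{\left(132,-68 \right)} - t{\left(27 \right)} = \left(\left(-2\right) \left(-68\right) - 264 \left(-6 + 132\right)\right) - 27^{2} = \left(136 - 264 \cdot 126\right) - 729 = \left(136 - 33264\right) - 729 = -33128 - 729 = -33857$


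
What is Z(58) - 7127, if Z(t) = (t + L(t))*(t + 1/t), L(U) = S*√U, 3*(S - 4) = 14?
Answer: -3762 + 43745*√58/87 ≈ 67.333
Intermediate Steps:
S = 26/3 (S = 4 + (⅓)*14 = 4 + 14/3 = 26/3 ≈ 8.6667)
L(U) = 26*√U/3
Z(t) = (t + 1/t)*(t + 26*√t/3) (Z(t) = (t + 26*√t/3)*(t + 1/t) = (t + 1/t)*(t + 26*√t/3))
Z(58) - 7127 = (1 + 58² + 26/(3*√58) + 26*58^(3/2)/3) - 7127 = (1 + 3364 + 26*(√58/58)/3 + 26*(58*√58)/3) - 7127 = (1 + 3364 + 13*√58/87 + 1508*√58/3) - 7127 = (3365 + 43745*√58/87) - 7127 = -3762 + 43745*√58/87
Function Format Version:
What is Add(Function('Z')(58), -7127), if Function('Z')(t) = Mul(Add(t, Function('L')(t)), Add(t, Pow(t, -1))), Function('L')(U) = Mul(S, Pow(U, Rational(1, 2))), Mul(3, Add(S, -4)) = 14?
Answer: Add(-3762, Mul(Rational(43745, 87), Pow(58, Rational(1, 2)))) ≈ 67.333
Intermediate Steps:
S = Rational(26, 3) (S = Add(4, Mul(Rational(1, 3), 14)) = Add(4, Rational(14, 3)) = Rational(26, 3) ≈ 8.6667)
Function('L')(U) = Mul(Rational(26, 3), Pow(U, Rational(1, 2)))
Function('Z')(t) = Mul(Add(t, Pow(t, -1)), Add(t, Mul(Rational(26, 3), Pow(t, Rational(1, 2))))) (Function('Z')(t) = Mul(Add(t, Mul(Rational(26, 3), Pow(t, Rational(1, 2)))), Add(t, Pow(t, -1))) = Mul(Add(t, Pow(t, -1)), Add(t, Mul(Rational(26, 3), Pow(t, Rational(1, 2))))))
Add(Function('Z')(58), -7127) = Add(Add(1, Pow(58, 2), Mul(Rational(26, 3), Pow(58, Rational(-1, 2))), Mul(Rational(26, 3), Pow(58, Rational(3, 2)))), -7127) = Add(Add(1, 3364, Mul(Rational(26, 3), Mul(Rational(1, 58), Pow(58, Rational(1, 2)))), Mul(Rational(26, 3), Mul(58, Pow(58, Rational(1, 2))))), -7127) = Add(Add(1, 3364, Mul(Rational(13, 87), Pow(58, Rational(1, 2))), Mul(Rational(1508, 3), Pow(58, Rational(1, 2)))), -7127) = Add(Add(3365, Mul(Rational(43745, 87), Pow(58, Rational(1, 2)))), -7127) = Add(-3762, Mul(Rational(43745, 87), Pow(58, Rational(1, 2))))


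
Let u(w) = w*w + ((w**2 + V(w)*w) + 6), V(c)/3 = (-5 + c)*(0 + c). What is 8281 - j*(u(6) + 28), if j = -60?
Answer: 21121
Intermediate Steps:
V(c) = 3*c*(-5 + c) (V(c) = 3*((-5 + c)*(0 + c)) = 3*((-5 + c)*c) = 3*(c*(-5 + c)) = 3*c*(-5 + c))
u(w) = 6 + 2*w**2 + 3*w**2*(-5 + w) (u(w) = w*w + ((w**2 + (3*w*(-5 + w))*w) + 6) = w**2 + ((w**2 + 3*w**2*(-5 + w)) + 6) = w**2 + (6 + w**2 + 3*w**2*(-5 + w)) = 6 + 2*w**2 + 3*w**2*(-5 + w))
8281 - j*(u(6) + 28) = 8281 - (-60)*((6 - 13*6**2 + 3*6**3) + 28) = 8281 - (-60)*((6 - 13*36 + 3*216) + 28) = 8281 - (-60)*((6 - 468 + 648) + 28) = 8281 - (-60)*(186 + 28) = 8281 - (-60)*214 = 8281 - 1*(-12840) = 8281 + 12840 = 21121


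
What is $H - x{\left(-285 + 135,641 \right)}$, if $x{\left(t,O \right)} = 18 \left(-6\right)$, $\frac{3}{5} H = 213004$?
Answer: $\frac{1065344}{3} \approx 3.5511 \cdot 10^{5}$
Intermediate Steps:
$H = \frac{1065020}{3}$ ($H = \frac{5}{3} \cdot 213004 = \frac{1065020}{3} \approx 3.5501 \cdot 10^{5}$)
$x{\left(t,O \right)} = -108$
$H - x{\left(-285 + 135,641 \right)} = \frac{1065020}{3} - -108 = \frac{1065020}{3} + 108 = \frac{1065344}{3}$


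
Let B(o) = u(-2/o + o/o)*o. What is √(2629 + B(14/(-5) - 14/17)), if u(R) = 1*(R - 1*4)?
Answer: √19058615/85 ≈ 51.360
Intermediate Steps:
u(R) = -4 + R (u(R) = 1*(R - 4) = 1*(-4 + R) = -4 + R)
B(o) = o*(-3 - 2/o) (B(o) = (-4 + (-2/o + o/o))*o = (-4 + (-2/o + 1))*o = (-4 + (1 - 2/o))*o = (-3 - 2/o)*o = o*(-3 - 2/o))
√(2629 + B(14/(-5) - 14/17)) = √(2629 + (-2 - 3*(14/(-5) - 14/17))) = √(2629 + (-2 - 3*(14*(-⅕) - 14*1/17))) = √(2629 + (-2 - 3*(-14/5 - 14/17))) = √(2629 + (-2 - 3*(-308/85))) = √(2629 + (-2 + 924/85)) = √(2629 + 754/85) = √(224219/85) = √19058615/85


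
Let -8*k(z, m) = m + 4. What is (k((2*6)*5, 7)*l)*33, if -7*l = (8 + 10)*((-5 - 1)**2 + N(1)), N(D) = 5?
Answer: 133947/28 ≈ 4783.8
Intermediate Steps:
l = -738/7 (l = -(8 + 10)*((-5 - 1)**2 + 5)/7 = -18*((-6)**2 + 5)/7 = -18*(36 + 5)/7 = -18*41/7 = -1/7*738 = -738/7 ≈ -105.43)
k(z, m) = -1/2 - m/8 (k(z, m) = -(m + 4)/8 = -(4 + m)/8 = -1/2 - m/8)
(k((2*6)*5, 7)*l)*33 = ((-1/2 - 1/8*7)*(-738/7))*33 = ((-1/2 - 7/8)*(-738/7))*33 = -11/8*(-738/7)*33 = (4059/28)*33 = 133947/28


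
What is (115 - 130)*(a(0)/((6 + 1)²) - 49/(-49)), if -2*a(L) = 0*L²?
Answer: -15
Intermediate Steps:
a(L) = 0 (a(L) = -0*L² = -½*0 = 0)
(115 - 130)*(a(0)/((6 + 1)²) - 49/(-49)) = (115 - 130)*(0/((6 + 1)²) - 49/(-49)) = -15*(0/(7²) - 49*(-1/49)) = -15*(0/49 + 1) = -15*(0*(1/49) + 1) = -15*(0 + 1) = -15*1 = -15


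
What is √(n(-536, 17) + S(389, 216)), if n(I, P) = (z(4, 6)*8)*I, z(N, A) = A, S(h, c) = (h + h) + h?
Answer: 3*I*√2729 ≈ 156.72*I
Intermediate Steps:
S(h, c) = 3*h (S(h, c) = 2*h + h = 3*h)
n(I, P) = 48*I (n(I, P) = (6*8)*I = 48*I)
√(n(-536, 17) + S(389, 216)) = √(48*(-536) + 3*389) = √(-25728 + 1167) = √(-24561) = 3*I*√2729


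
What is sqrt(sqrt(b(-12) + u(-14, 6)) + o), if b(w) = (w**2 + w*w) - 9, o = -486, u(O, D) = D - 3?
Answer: sqrt(-486 + sqrt(282)) ≈ 21.661*I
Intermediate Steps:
u(O, D) = -3 + D
b(w) = -9 + 2*w**2 (b(w) = (w**2 + w**2) - 9 = 2*w**2 - 9 = -9 + 2*w**2)
sqrt(sqrt(b(-12) + u(-14, 6)) + o) = sqrt(sqrt((-9 + 2*(-12)**2) + (-3 + 6)) - 486) = sqrt(sqrt((-9 + 2*144) + 3) - 486) = sqrt(sqrt((-9 + 288) + 3) - 486) = sqrt(sqrt(279 + 3) - 486) = sqrt(sqrt(282) - 486) = sqrt(-486 + sqrt(282))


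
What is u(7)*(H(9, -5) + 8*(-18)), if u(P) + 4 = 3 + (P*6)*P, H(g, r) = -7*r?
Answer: -31937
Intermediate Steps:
u(P) = -1 + 6*P² (u(P) = -4 + (3 + (P*6)*P) = -4 + (3 + (6*P)*P) = -4 + (3 + 6*P²) = -1 + 6*P²)
u(7)*(H(9, -5) + 8*(-18)) = (-1 + 6*7²)*(-7*(-5) + 8*(-18)) = (-1 + 6*49)*(35 - 144) = (-1 + 294)*(-109) = 293*(-109) = -31937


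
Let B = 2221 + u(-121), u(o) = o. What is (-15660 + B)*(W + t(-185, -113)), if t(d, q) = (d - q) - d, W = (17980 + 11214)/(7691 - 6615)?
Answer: -511150980/269 ≈ -1.9002e+6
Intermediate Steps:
W = 14597/538 (W = 29194/1076 = 29194*(1/1076) = 14597/538 ≈ 27.132)
t(d, q) = -q
B = 2100 (B = 2221 - 121 = 2100)
(-15660 + B)*(W + t(-185, -113)) = (-15660 + 2100)*(14597/538 - 1*(-113)) = -13560*(14597/538 + 113) = -13560*75391/538 = -511150980/269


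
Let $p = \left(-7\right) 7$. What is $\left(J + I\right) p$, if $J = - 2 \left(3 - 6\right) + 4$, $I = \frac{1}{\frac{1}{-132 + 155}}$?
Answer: $-1617$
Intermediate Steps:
$I = 23$ ($I = \frac{1}{\frac{1}{23}} = 23$)
$p = -49$
$J = 10$ ($J = - 2 \left(3 - 6\right) + 4 = \left(-2\right) \left(-3\right) + 4 = 6 + 4 = 10$)
$\left(J + I\right) p = \left(10 + 23\right) \left(-49\right) = 33 \left(-49\right) = -1617$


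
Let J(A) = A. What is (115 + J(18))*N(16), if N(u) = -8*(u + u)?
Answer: -34048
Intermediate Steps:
N(u) = -16*u
(115 + J(18))*N(16) = (115 + 18)*(-16*16) = 133*(-256) = -34048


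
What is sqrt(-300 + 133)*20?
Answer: 20*I*sqrt(167) ≈ 258.46*I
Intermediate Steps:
sqrt(-300 + 133)*20 = sqrt(-167)*20 = (I*sqrt(167))*20 = 20*I*sqrt(167)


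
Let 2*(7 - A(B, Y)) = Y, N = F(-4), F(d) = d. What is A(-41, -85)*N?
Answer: -198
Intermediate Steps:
N = -4
A(B, Y) = 7 - Y/2
A(-41, -85)*N = (7 - 1/2*(-85))*(-4) = (7 + 85/2)*(-4) = (99/2)*(-4) = -198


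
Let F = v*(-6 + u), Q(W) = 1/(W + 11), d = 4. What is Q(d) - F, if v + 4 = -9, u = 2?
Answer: -779/15 ≈ -51.933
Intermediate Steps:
v = -13 (v = -4 - 9 = -13)
Q(W) = 1/(11 + W)
F = 52 (F = -13*(-6 + 2) = -13*(-4) = 52)
Q(d) - F = 1/(11 + 4) - 1*52 = 1/15 - 52 = -779/15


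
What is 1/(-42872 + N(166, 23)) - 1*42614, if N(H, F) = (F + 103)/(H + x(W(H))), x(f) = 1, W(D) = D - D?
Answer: -305094847939/7159498 ≈ -42614.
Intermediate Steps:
W(D) = 0
N(H, F) = (103 + F)/(1 + H) (N(H, F) = (F + 103)/(H + 1) = (103 + F)/(1 + H))
1/(-42872 + N(166, 23)) - 1*42614 = 1/(-42872 + (103 + 23)/(1 + 166)) - 1*42614 = 1/(-42872 + 126/167) - 42614 = 1/(-7159498/167) - 42614 = -167/7159498 - 42614 = -305094847939/7159498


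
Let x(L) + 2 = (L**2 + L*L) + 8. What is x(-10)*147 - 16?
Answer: 30266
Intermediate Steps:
x(L) = 6 + 2*L**2 (x(L) = -2 + ((L**2 + L*L) + 8) = -2 + ((L**2 + L**2) + 8) = -2 + (2*L**2 + 8) = -2 + (8 + 2*L**2) = 6 + 2*L**2)
x(-10)*147 - 16 = (6 + 2*(-10)**2)*147 - 16 = (6 + 2*100)*147 - 16 = (6 + 200)*147 - 16 = 206*147 - 16 = 30282 - 16 = 30266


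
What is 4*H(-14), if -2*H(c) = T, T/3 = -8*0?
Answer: 0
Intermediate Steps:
T = 0 (T = 3*(-8*0) = 3*0 = 0)
H(c) = 0 (H(c) = -1/2*0 = 0)
4*H(-14) = 4*0 = 0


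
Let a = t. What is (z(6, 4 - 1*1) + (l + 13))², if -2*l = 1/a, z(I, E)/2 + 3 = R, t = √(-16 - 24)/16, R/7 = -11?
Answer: 108037/5 - 588*I*√10/5 ≈ 21607.0 - 371.88*I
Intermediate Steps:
R = -77 (R = 7*(-11) = -77)
t = I*√10/8 (t = √(-40)*(1/16) = (2*I*√10)*(1/16) = I*√10/8 ≈ 0.39528*I)
a = I*√10/8 ≈ 0.39528*I
z(I, E) = -160 (z(I, E) = -6 + 2*(-77) = -6 - 154 = -160)
l = 2*I*√10/5 (l = -(-4*I*√10/5)/2 = -(-2)*I*√10/5 = 2*I*√10/5 ≈ 1.2649*I)
(z(6, 4 - 1*1) + (l + 13))² = (-160 + (2*I*√10/5 + 13))² = (-160 + (13 + 2*I*√10/5))² = (-147 + 2*I*√10/5)²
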